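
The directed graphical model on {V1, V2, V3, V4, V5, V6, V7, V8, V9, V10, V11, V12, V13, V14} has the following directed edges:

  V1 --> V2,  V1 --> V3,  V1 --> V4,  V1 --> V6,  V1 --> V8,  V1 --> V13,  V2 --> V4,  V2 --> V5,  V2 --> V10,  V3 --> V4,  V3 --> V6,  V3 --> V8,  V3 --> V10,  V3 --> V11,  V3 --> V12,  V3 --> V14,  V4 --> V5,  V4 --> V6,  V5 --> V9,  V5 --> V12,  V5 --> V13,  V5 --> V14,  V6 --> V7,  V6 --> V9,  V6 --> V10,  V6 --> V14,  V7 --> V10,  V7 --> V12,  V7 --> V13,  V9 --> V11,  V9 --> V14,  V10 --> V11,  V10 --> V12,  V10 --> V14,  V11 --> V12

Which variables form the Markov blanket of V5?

{V1, V2, V3, V4, V6, V7, V9, V10, V11, V12, V13, V14}

V5's parents: V2, V4.
Ch(V5) = {V9, V12, V13, V14}.
Other parents of V5's children:
  V9's other parent is V6.
  V12's other parents are V3, V7, V10, V11.
  parents(V13) \ {V5} = {V1, V7}.
  V14 also has parents V3, V6, V9, V10.
So the Markov blanket of V5 is {V1, V2, V3, V4, V6, V7, V9, V10, V11, V12, V13, V14}.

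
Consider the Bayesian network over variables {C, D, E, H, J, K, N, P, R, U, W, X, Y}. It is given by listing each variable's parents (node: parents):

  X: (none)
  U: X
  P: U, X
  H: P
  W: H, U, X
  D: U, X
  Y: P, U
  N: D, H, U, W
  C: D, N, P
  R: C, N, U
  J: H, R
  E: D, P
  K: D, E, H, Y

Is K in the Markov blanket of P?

No

Parents of P: U, X.
Ch(P) = {C, E, H, Y}.
Parents of each child, excluding P:
  H has no other parent.
  Y's other parent is U.
  C also has parents D, N.
  E's other parent is D.
MB(P) = {C, D, E, H, N, U, X, Y}; K is not in this set.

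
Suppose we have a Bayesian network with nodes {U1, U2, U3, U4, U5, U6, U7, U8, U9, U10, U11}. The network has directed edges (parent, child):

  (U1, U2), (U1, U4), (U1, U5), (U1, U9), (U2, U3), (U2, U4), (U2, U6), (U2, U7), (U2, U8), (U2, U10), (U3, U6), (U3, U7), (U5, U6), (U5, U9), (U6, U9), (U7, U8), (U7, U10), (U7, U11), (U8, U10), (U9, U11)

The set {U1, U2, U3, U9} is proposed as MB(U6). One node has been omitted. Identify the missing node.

Recall MB(v) = parents ∪ children ∪ spouses, where spouses are the other parents of v's children.
Children of U6: U9.
U6 has parents U2, U3, U5.
Other parents of U6's children:
  parents(U9) \ {U6} = {U1, U5}.
MB(U6) = {U1, U2, U3, U5, U9}.
Comparing with the claimed set, U5 is missing.

U5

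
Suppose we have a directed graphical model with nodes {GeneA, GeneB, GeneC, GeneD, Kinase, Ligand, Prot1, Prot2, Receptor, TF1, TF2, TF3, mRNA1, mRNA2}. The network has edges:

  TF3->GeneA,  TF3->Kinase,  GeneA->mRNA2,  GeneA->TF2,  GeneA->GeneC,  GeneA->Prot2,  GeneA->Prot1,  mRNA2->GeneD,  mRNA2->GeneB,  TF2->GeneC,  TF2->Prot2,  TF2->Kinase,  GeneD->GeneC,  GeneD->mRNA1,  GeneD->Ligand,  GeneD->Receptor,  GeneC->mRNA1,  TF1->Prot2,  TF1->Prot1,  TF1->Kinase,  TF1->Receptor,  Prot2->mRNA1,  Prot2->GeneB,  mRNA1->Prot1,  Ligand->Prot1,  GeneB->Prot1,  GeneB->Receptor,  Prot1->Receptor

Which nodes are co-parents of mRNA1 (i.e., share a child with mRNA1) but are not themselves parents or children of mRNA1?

{GeneA, GeneB, Ligand, TF1}

Children of mRNA1: Prot1.
  Prot1: GeneA, GeneB, Ligand, TF1
Excluding nodes already adjacent to mRNA1 (GeneC, GeneD, Prot1, Prot2), the co-parent-only contribution is {GeneA, GeneB, Ligand, TF1}.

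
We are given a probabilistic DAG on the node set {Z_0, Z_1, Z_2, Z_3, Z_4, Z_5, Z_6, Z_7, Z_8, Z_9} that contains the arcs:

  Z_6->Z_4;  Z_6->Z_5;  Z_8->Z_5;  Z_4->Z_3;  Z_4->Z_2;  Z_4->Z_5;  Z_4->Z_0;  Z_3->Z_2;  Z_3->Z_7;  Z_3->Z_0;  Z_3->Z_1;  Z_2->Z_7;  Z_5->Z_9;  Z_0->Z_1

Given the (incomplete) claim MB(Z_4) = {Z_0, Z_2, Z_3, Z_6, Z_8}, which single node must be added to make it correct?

Z_5

Z_4's parents: Z_6.
Z_4's children: Z_0, Z_2, Z_3, Z_5.
Co-parents of Z_4 (other parents of its children):
  Z_3 has no other parent.
  Z_2 also has parent Z_3.
  Z_5's other parents are Z_6, Z_8.
  parents(Z_0) \ {Z_4} = {Z_3}.
MB(Z_4) = {Z_0, Z_2, Z_3, Z_5, Z_6, Z_8}.
Comparing with the claimed set, Z_5 is missing.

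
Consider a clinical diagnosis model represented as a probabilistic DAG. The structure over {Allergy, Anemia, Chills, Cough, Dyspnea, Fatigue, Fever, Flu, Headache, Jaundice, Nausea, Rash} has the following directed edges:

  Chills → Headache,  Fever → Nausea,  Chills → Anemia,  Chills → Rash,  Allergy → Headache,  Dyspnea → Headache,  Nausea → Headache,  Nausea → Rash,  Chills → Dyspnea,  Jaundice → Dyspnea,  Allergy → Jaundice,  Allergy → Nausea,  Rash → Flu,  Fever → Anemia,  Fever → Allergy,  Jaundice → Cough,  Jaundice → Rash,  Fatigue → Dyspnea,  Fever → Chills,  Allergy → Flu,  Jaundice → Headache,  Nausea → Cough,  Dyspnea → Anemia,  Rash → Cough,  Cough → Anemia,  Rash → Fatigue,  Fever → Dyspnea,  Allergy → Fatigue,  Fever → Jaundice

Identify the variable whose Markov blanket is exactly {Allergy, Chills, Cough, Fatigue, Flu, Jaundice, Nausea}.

The target node must have every member of {Allergy, Chills, Cough, Fatigue, Flu, Jaundice, Nausea} as a parent, child, or co-parent, and no others.
Parents of Rash: Chills, Jaundice, Nausea; children: Cough, Fatigue, Flu; co-parents: Allergy, Jaundice, Nausea.
These exactly cover the given set, so the node is Rash.

Rash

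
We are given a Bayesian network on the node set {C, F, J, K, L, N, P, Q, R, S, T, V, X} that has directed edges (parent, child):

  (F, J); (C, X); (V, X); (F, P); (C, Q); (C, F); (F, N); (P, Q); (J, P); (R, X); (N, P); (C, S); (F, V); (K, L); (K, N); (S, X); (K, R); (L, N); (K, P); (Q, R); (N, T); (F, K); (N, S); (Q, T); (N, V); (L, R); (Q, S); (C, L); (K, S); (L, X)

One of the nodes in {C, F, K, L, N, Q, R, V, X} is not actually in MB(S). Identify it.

S has parents C, K, N, Q.
S's children: X.
Parents of each child, excluding S:
  X: C, L, R, V
MB(S) = {C, K, L, N, Q, R, V, X}.
F is neither a parent, child, nor co-parent of S, so it does not belong.

F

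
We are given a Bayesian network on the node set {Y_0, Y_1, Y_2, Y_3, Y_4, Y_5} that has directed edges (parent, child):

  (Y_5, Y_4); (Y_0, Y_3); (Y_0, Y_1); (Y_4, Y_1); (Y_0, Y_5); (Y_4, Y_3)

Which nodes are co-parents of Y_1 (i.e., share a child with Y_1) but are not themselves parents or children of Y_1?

{}

Y_1 has no children, so it has no co-parents. The set is empty.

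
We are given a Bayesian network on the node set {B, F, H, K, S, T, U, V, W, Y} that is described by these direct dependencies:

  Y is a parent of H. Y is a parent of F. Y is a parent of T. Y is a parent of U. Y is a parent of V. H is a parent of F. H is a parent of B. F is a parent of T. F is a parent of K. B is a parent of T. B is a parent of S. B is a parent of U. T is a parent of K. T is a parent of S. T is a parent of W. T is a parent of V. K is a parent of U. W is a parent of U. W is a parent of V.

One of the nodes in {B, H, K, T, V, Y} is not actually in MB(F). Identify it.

By definition, MB(F) is built from F's parents, F's children, and the co-parents of F.
F has parents H, Y.
Ch(F) = {K, T}.
Co-parents of F (other parents of its children):
  parents(T) \ {F} = {B, Y}.
  K also has parent T.
MB(F) = {B, H, K, T, Y}.
V is neither a parent, child, nor co-parent of F, so it does not belong.

V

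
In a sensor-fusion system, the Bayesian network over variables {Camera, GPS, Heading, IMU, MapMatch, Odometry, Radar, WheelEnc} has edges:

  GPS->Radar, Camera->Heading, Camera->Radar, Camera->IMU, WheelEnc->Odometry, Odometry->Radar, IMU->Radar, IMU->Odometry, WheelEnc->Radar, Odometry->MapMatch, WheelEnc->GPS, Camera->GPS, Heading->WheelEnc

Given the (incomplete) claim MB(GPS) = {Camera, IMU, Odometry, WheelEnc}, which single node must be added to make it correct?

Radar

GPS has parents Camera, WheelEnc.
GPS's children: Radar.
For each child, the remaining parents (spouses of GPS):
  Radar: Camera, IMU, Odometry, WheelEnc
MB(GPS) = {Camera, IMU, Odometry, Radar, WheelEnc}.
Comparing with the claimed set, Radar is missing.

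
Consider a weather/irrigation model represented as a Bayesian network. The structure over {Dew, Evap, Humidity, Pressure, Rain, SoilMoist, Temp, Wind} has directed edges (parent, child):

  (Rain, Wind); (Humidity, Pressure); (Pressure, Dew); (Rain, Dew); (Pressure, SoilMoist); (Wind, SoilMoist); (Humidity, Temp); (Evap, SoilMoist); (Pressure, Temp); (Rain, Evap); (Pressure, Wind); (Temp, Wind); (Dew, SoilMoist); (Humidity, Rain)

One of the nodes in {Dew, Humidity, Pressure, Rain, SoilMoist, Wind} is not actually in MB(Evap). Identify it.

Humidity

By definition, MB(Evap) is built from Evap's parents, Evap's children, and the co-parents of Evap.
Evap's parents: Rain.
Ch(Evap) = {SoilMoist}.
Co-parents of Evap (other parents of its children):
  SoilMoist: Dew, Pressure, Wind
MB(Evap) = {Dew, Pressure, Rain, SoilMoist, Wind}.
Humidity is neither a parent, child, nor co-parent of Evap, so it does not belong.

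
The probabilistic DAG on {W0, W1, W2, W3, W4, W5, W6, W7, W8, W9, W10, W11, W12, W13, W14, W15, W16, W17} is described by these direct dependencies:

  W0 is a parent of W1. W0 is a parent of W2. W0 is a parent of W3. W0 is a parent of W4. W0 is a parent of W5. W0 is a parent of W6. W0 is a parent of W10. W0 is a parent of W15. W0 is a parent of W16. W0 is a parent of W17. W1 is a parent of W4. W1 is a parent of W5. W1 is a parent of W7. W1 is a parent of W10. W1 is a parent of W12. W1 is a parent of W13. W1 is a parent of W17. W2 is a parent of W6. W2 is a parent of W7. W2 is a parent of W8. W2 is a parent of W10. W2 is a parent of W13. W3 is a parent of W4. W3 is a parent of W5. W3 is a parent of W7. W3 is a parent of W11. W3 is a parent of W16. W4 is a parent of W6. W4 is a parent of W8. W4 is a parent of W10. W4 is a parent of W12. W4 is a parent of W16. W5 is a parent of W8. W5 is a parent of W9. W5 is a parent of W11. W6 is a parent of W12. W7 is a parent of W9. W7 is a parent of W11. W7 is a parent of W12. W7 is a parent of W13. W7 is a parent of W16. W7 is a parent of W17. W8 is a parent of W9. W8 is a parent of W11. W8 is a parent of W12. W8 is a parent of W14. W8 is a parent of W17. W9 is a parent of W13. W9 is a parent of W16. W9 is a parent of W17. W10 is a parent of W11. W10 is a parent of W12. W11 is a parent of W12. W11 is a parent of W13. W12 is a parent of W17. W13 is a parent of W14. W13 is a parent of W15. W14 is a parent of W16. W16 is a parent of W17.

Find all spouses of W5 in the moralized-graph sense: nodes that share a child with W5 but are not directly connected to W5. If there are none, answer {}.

Children of W5: W8, W9, W11.
  W8: W2, W4
  W9: W7, W8
  W11: W3, W7, W8, W10
Excluding nodes already adjacent to W5 (W0, W1, W3, W8, W9, W11), the co-parent-only contribution is {W2, W4, W7, W10}.

{W2, W4, W7, W10}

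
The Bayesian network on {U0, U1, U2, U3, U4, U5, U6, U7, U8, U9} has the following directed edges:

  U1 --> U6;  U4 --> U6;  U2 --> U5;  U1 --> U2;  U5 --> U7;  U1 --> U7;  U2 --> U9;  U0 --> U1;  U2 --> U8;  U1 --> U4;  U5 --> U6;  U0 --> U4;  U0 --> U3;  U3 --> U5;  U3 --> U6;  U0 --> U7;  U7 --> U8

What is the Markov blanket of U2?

{U1, U3, U5, U7, U8, U9}

A node's Markov blanket = Pa ∪ Ch ∪ (parents of Ch other than the node itself).
U2's parents: U1.
U2 has children U5, U8, U9.
Other parents of U2's children:
  U5: U3
  U8: U7
  U9: —
MB(U2) = {U1, U3, U5, U7, U8, U9}.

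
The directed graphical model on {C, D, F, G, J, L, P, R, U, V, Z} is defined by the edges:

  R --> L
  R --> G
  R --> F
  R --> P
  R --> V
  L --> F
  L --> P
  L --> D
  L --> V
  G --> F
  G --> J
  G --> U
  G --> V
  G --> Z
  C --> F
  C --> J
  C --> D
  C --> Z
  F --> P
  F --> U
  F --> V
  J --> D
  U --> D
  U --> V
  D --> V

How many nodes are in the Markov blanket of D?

8

By definition, MB(D) is built from D's parents, D's children, and the co-parents of D.
D has child V.
D has parents C, J, L, U.
Other parents of D's children:
  V's other parents are F, G, L, R, U.
MB(D) = {C, F, G, J, L, R, U, V}, which has 8 nodes.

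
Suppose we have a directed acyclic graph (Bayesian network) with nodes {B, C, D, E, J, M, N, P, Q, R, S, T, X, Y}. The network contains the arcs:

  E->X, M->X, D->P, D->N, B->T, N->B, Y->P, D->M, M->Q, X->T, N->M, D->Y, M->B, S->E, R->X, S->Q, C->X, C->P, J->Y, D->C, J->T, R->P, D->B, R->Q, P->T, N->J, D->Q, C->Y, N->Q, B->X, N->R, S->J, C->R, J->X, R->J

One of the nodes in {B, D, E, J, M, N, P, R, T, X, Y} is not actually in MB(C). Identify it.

A node's Markov blanket = Pa ∪ Ch ∪ (parents of Ch other than the node itself).
C's parents: D.
C has children P, R, X, Y.
Other parents of C's children:
  R also has parent N.
  Y also has parents D, J.
  P also has parents D, R, Y.
  X also has parents B, E, J, M, R.
MB(C) = {B, D, E, J, M, N, P, R, X, Y}.
T is neither a parent, child, nor co-parent of C, so it does not belong.

T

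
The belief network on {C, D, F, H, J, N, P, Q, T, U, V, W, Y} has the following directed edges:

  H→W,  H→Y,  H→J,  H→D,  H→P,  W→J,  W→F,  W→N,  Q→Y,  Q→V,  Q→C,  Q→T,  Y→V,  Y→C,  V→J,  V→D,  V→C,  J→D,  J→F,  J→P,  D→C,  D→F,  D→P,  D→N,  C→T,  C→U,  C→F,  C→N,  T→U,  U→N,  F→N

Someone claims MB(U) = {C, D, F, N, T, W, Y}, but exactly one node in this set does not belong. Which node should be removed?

A node's Markov blanket = Pa ∪ Ch ∪ (parents of Ch other than the node itself).
Pa(U) = {C, T}.
Ch(U) = {N}.
Parents of each child, excluding U:
  N also has parents C, D, F, W.
MB(U) = {C, D, F, N, T, W}.
Y is neither a parent, child, nor co-parent of U, so it does not belong.

Y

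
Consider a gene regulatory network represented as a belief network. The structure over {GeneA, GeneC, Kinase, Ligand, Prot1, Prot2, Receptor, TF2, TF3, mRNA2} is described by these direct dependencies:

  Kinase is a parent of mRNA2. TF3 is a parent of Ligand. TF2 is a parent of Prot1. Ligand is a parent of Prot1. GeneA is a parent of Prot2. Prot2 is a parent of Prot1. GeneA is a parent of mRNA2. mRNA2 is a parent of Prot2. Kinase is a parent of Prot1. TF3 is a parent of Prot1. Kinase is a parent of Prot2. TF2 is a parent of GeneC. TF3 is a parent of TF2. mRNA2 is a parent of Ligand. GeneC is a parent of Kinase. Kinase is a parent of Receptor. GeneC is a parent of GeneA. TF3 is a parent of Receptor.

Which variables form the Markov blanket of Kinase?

Recall MB(v) = parents ∪ children ∪ spouses, where spouses are the other parents of v's children.
Pa(Kinase) = {GeneC}.
Children of Kinase: Prot1, Prot2, Receptor, mRNA2.
Parents of each child, excluding Kinase:
  mRNA2's other parent is GeneA.
  Prot2 also has parents GeneA, mRNA2.
  Prot1's other parents are Ligand, Prot2, TF2, TF3.
  Receptor's other parent is TF3.
Union: {GeneC} ∪ {Prot1, Prot2, Receptor, mRNA2} ∪ {GeneA, Ligand, Prot2, TF2, TF3, mRNA2} = {GeneA, GeneC, Ligand, Prot1, Prot2, Receptor, TF2, TF3, mRNA2}.

{GeneA, GeneC, Ligand, Prot1, Prot2, Receptor, TF2, TF3, mRNA2}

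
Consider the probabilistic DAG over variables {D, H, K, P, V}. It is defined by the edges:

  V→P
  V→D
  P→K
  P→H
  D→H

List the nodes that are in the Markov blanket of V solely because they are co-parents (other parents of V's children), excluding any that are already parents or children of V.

{}

Children of V: D, P.
  P: —
  D: —
Excluding nodes already adjacent to V (D, P), the co-parent-only contribution is {}.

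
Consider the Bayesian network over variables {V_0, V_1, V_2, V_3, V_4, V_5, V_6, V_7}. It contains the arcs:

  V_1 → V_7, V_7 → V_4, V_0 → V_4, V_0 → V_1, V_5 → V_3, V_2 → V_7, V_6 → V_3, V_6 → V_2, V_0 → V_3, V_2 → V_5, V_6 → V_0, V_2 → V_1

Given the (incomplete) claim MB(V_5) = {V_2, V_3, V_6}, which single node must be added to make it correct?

V_0

A node's Markov blanket = Pa ∪ Ch ∪ (parents of Ch other than the node itself).
Pa(V_5) = {V_2}.
Ch(V_5) = {V_3}.
Co-parents of V_5 (other parents of its children):
  parents(V_3) \ {V_5} = {V_0, V_6}.
MB(V_5) = {V_0, V_2, V_3, V_6}.
Comparing with the claimed set, V_0 is missing.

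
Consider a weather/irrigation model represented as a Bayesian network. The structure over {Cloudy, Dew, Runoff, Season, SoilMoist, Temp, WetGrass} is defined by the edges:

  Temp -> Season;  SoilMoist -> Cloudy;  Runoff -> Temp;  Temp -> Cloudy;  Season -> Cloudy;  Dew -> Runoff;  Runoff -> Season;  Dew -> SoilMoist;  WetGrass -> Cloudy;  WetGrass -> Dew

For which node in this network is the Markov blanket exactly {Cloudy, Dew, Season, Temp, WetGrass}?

The target node must have every member of {Cloudy, Dew, Season, Temp, WetGrass} as a parent, child, or co-parent, and no others.
Parents of SoilMoist: Dew; children: Cloudy; co-parents: Season, Temp, WetGrass.
These exactly cover the given set, so the node is SoilMoist.

SoilMoist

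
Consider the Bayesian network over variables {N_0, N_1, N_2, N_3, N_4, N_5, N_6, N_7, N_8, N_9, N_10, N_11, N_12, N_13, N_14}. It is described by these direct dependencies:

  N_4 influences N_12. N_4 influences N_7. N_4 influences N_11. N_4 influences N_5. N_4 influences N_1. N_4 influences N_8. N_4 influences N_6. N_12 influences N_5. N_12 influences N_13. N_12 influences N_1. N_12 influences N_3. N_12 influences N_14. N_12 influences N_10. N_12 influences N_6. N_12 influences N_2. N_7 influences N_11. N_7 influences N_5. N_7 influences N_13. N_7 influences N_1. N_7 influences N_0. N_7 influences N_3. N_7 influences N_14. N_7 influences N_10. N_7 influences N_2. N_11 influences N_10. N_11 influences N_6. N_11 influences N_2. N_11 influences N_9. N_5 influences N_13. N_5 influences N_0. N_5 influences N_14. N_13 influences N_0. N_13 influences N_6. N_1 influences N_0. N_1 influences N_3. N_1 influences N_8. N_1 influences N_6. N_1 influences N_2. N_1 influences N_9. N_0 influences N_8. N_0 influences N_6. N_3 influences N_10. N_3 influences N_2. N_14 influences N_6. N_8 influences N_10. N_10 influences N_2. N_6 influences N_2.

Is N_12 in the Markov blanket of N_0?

N_12 is a co-parent of N_0: both are parents of N_6.
So N_12 ∈ MB(N_0).

Yes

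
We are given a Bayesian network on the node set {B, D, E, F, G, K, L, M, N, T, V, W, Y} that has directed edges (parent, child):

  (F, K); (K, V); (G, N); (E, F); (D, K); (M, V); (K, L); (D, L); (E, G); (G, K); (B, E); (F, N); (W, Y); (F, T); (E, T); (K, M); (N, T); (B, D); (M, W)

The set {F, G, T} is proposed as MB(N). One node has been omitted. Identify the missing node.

A node's Markov blanket = Pa ∪ Ch ∪ (parents of Ch other than the node itself).
N has parents F, G.
N has child T.
Co-parents of N (other parents of its children):
  T: E, F
MB(N) = {E, F, G, T}.
Comparing with the claimed set, E is missing.

E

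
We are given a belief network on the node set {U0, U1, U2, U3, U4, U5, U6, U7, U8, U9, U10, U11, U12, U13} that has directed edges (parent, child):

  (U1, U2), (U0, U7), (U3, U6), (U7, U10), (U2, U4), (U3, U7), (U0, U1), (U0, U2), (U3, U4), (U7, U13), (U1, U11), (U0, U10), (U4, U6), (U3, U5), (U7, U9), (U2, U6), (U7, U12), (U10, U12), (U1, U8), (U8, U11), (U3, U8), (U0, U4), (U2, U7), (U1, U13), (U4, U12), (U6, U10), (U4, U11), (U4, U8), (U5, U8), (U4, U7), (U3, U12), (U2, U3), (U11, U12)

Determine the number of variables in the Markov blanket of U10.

U10's parents: U0, U6, U7.
U10's children: U12.
Parents of each child, excluding U10:
  parents(U12) \ {U10} = {U3, U4, U7, U11}.
MB(U10) = {U0, U3, U4, U6, U7, U11, U12}, which has 7 nodes.

7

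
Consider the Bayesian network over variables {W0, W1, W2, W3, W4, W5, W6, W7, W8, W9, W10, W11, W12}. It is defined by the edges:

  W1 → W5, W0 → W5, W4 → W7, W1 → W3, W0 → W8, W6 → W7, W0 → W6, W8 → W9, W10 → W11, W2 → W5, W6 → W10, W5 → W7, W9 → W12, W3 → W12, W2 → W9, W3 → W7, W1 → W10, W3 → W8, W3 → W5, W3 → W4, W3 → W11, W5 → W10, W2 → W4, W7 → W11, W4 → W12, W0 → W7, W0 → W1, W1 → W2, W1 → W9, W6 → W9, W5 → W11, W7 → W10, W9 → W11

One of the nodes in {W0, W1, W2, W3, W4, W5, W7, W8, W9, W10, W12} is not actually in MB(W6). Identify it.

W12

W6 has parent W0.
Children of W6: W7, W9, W10.
Parents of each child, excluding W6:
  W7: W0, W3, W4, W5
  W9: W1, W2, W8
  W10: W1, W5, W7
MB(W6) = {W0, W1, W2, W3, W4, W5, W7, W8, W9, W10}.
W12 is neither a parent, child, nor co-parent of W6, so it does not belong.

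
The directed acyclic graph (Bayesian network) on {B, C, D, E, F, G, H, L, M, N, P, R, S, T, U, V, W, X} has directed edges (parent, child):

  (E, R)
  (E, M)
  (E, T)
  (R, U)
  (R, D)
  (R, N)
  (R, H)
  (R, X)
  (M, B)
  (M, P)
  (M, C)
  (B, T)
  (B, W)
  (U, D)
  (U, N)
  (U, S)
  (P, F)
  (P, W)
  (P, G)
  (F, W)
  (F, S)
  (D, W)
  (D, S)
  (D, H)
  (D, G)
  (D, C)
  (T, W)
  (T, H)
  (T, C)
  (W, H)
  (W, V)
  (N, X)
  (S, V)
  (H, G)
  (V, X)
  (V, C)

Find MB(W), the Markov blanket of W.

{B, D, F, H, P, R, S, T, V}

The Markov blanket of a node is its parents, its children, and the other parents of its children.
Parents of W: B, D, F, P, T.
W's children: H, V.
Parents of each child, excluding W:
  H: D, R, T
  V: S
So the Markov blanket of W is {B, D, F, H, P, R, S, T, V}.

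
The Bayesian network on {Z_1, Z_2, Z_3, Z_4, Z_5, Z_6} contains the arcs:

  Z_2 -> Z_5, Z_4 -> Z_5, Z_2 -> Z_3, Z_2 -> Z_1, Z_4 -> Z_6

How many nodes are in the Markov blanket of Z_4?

3

A node's Markov blanket = Pa ∪ Ch ∪ (parents of Ch other than the node itself).
Pa(Z_4) = {}.
Children of Z_4: Z_5, Z_6.
Co-parents of Z_4 (other parents of its children):
  Z_6 has no other parent.
  Z_5 also has parent Z_2.
MB(Z_4) = {Z_2, Z_5, Z_6}, which has 3 nodes.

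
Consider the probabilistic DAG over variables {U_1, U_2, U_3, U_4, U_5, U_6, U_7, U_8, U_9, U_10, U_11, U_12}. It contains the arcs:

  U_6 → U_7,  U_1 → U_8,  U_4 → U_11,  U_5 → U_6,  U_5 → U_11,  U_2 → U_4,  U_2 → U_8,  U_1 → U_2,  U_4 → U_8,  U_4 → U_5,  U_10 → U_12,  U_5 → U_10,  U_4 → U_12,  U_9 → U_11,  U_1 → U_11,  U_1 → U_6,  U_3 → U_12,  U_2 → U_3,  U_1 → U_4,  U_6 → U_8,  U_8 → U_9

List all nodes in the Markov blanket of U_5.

U_5's parents: U_4.
U_5's children: U_6, U_10, U_11.
Co-parents of U_5 (other parents of its children):
  U_6 also has parent U_1.
  U_10 has no other parent.
  U_11's other parents are U_1, U_4, U_9.
Taking the union gives {U_1, U_4, U_6, U_9, U_10, U_11}.

{U_1, U_4, U_6, U_9, U_10, U_11}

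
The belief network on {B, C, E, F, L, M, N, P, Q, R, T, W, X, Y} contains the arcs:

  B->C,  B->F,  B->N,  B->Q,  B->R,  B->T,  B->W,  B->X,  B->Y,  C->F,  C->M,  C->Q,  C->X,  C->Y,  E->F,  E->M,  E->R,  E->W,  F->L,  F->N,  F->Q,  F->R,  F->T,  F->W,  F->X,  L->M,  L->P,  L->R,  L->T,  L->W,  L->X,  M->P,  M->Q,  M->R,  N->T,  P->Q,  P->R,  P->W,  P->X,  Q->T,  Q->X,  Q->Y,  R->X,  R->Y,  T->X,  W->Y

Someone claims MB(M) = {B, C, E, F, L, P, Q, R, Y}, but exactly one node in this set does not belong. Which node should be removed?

Y

M has parents C, E, L.
Ch(M) = {P, Q, R}.
Other parents of M's children:
  P also has parent L.
  Q also has parents B, C, F, P.
  parents(R) \ {M} = {B, E, F, L, P}.
MB(M) = {B, C, E, F, L, P, Q, R}.
Y is neither a parent, child, nor co-parent of M, so it does not belong.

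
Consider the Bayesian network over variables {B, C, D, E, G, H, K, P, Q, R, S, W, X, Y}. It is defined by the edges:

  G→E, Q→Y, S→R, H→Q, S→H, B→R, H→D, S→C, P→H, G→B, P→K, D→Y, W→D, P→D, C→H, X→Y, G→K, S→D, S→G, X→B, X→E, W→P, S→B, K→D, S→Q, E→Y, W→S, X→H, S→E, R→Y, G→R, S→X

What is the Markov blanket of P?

A node's Markov blanket = Pa ∪ Ch ∪ (parents of Ch other than the node itself).
P's parents: W.
P's children: D, H, K.
Co-parents of P (other parents of its children):
  K: G
  H: C, S, X
  D: H, K, S, W
So the Markov blanket of P is {C, D, G, H, K, S, W, X}.

{C, D, G, H, K, S, W, X}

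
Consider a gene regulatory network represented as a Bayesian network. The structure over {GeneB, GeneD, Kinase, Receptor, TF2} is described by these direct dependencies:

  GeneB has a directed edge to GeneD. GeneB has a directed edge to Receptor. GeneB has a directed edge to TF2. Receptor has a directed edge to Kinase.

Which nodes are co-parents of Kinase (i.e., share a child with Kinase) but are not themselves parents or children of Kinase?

Kinase has no children, so it has no co-parents. The set is empty.

{}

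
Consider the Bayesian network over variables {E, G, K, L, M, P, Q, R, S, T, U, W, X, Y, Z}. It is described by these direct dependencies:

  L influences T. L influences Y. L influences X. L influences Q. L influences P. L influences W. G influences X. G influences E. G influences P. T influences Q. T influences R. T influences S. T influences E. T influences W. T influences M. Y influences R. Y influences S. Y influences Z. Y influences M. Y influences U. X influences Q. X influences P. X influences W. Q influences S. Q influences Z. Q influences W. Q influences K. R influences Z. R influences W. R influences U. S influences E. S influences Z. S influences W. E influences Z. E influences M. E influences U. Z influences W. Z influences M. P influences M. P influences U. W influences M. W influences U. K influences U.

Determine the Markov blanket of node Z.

{E, L, M, P, Q, R, S, T, W, X, Y}

Z's children: M, W.
Pa(Z) = {E, Q, R, S, Y}.
For each child, the remaining parents (spouses of Z):
  parents(W) \ {Z} = {L, Q, R, S, T, X}.
  M's other parents are E, P, T, W, Y.
Union: {E, Q, R, S, Y} ∪ {M, W} ∪ {E, L, P, Q, R, S, T, W, X, Y} = {E, L, M, P, Q, R, S, T, W, X, Y}.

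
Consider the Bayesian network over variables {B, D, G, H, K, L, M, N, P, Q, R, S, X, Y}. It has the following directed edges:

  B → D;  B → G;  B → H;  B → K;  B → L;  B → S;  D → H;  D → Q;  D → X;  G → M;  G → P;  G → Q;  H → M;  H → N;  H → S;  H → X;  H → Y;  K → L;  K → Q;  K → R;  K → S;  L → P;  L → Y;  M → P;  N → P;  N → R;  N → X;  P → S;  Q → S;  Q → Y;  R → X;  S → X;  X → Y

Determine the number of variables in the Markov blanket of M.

5

The Markov blanket of a node is its parents, its children, and the other parents of its children.
Parents of M: G, H.
M's children: P.
Co-parents of M (other parents of its children):
  P: G, L, N
MB(M) = {G, H, L, N, P}, which has 5 nodes.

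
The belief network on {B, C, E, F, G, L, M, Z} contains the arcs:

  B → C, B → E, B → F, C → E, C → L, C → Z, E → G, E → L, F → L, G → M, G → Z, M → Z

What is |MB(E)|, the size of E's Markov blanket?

Recall MB(v) = parents ∪ children ∪ spouses, where spouses are the other parents of v's children.
E's parents: B, C.
E's children: G, L.
Other parents of E's children:
  G: no additional parents.
  L also has parents C, F.
MB(E) = {B, C, F, G, L}, which has 5 nodes.

5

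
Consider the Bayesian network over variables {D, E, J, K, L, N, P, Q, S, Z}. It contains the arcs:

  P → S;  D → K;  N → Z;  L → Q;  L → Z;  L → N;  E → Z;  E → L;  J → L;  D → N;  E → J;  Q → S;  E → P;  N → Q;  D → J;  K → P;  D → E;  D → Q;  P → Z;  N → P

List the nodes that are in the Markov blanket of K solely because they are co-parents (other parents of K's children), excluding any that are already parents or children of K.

{E, N}

Children of K: P.
  P also has parents E, N.
Excluding nodes already adjacent to K (D, P), the co-parent-only contribution is {E, N}.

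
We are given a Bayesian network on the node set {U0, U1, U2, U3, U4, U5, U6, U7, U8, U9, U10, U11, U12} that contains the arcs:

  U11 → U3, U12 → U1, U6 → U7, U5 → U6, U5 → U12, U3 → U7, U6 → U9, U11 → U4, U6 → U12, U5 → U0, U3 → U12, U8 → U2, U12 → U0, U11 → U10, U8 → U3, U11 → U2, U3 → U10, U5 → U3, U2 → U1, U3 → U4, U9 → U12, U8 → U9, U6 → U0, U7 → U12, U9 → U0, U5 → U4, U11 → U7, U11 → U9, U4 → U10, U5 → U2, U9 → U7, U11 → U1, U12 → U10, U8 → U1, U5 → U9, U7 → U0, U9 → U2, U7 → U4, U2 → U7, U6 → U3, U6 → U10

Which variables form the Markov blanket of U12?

{U0, U1, U2, U3, U4, U5, U6, U7, U8, U9, U10, U11}

U12's parents: U3, U5, U6, U7, U9.
Ch(U12) = {U0, U1, U10}.
Other parents of U12's children:
  U1: U2, U8, U11
  U10: U3, U4, U6, U11
  U0: U5, U6, U7, U9
Taking the union gives {U0, U1, U2, U3, U4, U5, U6, U7, U8, U9, U10, U11}.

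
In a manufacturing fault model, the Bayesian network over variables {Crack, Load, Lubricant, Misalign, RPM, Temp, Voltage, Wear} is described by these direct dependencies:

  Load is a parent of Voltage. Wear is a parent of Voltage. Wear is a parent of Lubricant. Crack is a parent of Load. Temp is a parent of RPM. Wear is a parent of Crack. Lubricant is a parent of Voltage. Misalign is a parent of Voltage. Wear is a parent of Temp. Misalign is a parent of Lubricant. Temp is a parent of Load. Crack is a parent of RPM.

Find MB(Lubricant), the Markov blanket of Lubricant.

The Markov blanket of a node is its parents, its children, and the other parents of its children.
Parents of Lubricant: Misalign, Wear.
Ch(Lubricant) = {Voltage}.
For each child, the remaining parents (spouses of Lubricant):
  Voltage: Load, Misalign, Wear
Union: {Misalign, Wear} ∪ {Voltage} ∪ {Load, Misalign, Wear} = {Load, Misalign, Voltage, Wear}.

{Load, Misalign, Voltage, Wear}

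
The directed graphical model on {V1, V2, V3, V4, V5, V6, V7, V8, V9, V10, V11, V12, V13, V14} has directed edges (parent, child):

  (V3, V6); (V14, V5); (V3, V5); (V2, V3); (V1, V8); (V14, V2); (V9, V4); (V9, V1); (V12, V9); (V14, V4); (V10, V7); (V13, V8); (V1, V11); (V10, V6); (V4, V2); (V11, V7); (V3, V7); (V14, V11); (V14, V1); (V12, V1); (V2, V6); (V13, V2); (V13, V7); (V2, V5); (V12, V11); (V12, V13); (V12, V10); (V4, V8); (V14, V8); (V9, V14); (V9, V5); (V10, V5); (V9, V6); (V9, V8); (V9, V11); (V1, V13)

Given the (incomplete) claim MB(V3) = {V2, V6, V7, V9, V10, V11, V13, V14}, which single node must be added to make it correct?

By definition, MB(V3) is built from V3's parents, V3's children, and the co-parents of V3.
Pa(V3) = {V2}.
V3's children: V5, V6, V7.
For each child, the remaining parents (spouses of V3):
  V6: V2, V9, V10
  V7: V10, V11, V13
  V5: V2, V9, V10, V14
MB(V3) = {V2, V5, V6, V7, V9, V10, V11, V13, V14}.
Comparing with the claimed set, V5 is missing.

V5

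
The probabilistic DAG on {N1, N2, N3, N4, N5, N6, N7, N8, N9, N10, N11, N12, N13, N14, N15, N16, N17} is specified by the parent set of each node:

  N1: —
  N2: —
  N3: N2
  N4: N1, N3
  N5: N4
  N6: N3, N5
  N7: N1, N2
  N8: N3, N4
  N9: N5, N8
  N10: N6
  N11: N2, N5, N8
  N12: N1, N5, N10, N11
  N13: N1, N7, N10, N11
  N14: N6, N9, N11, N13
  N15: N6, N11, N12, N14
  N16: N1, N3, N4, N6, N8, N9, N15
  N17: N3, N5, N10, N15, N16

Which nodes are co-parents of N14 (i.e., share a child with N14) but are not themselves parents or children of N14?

{N12}

Children of N14: N15.
  N15 also has parents N6, N11, N12.
Excluding nodes already adjacent to N14 (N6, N9, N11, N13, N15), the co-parent-only contribution is {N12}.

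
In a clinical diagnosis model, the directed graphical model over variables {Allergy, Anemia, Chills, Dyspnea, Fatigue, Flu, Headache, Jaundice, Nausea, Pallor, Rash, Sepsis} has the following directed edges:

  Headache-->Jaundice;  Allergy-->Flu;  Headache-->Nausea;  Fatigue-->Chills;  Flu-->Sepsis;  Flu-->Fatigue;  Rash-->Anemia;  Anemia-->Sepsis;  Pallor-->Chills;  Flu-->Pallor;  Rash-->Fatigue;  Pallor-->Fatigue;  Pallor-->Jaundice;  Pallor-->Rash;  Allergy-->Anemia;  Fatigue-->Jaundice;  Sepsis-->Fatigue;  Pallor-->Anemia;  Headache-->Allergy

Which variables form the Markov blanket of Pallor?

{Allergy, Anemia, Chills, Fatigue, Flu, Headache, Jaundice, Rash, Sepsis}

Pallor's parents: Flu.
Ch(Pallor) = {Anemia, Chills, Fatigue, Jaundice, Rash}.
Parents of each child, excluding Pallor:
  Rash: —
  Anemia: Allergy, Rash
  Fatigue: Flu, Rash, Sepsis
  Jaundice: Fatigue, Headache
  Chills: Fatigue
So the Markov blanket of Pallor is {Allergy, Anemia, Chills, Fatigue, Flu, Headache, Jaundice, Rash, Sepsis}.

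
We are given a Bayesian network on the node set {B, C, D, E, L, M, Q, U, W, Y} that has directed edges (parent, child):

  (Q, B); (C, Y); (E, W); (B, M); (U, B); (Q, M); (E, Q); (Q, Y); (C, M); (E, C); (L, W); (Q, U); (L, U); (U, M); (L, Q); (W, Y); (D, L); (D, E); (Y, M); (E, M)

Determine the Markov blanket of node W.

{C, E, L, Q, Y}

W has parents E, L.
W's children: Y.
Other parents of W's children:
  Y's other parents are C, Q.
So the Markov blanket of W is {C, E, L, Q, Y}.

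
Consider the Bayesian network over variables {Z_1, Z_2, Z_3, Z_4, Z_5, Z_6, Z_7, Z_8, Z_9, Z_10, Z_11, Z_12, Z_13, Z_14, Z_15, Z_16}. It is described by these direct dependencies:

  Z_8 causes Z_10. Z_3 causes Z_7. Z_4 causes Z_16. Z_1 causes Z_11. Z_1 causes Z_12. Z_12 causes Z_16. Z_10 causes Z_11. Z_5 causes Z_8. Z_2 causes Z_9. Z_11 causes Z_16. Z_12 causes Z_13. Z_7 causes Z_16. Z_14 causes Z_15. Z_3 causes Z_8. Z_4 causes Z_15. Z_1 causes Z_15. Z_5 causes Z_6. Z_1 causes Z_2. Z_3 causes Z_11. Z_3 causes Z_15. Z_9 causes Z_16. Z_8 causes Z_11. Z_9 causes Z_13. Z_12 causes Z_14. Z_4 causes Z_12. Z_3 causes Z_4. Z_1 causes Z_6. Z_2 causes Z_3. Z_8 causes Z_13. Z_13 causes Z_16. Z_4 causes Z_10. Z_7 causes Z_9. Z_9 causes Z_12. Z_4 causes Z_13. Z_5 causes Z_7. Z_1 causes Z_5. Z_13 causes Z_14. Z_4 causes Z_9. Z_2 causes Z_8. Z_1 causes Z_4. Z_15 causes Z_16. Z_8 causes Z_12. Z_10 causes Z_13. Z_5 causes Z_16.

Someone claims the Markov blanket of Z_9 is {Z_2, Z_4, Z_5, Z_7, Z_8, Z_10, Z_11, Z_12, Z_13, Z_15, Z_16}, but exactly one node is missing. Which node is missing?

Recall MB(v) = parents ∪ children ∪ spouses, where spouses are the other parents of v's children.
Z_9's parents: Z_2, Z_4, Z_7.
Children of Z_9: Z_12, Z_13, Z_16.
Parents of each child, excluding Z_9:
  Z_12's other parents are Z_1, Z_4, Z_8.
  Z_13 also has parents Z_4, Z_8, Z_10, Z_12.
  Z_16 also has parents Z_4, Z_5, Z_7, Z_11, Z_12, Z_13, Z_15.
MB(Z_9) = {Z_1, Z_2, Z_4, Z_5, Z_7, Z_8, Z_10, Z_11, Z_12, Z_13, Z_15, Z_16}.
Comparing with the claimed set, Z_1 is missing.

Z_1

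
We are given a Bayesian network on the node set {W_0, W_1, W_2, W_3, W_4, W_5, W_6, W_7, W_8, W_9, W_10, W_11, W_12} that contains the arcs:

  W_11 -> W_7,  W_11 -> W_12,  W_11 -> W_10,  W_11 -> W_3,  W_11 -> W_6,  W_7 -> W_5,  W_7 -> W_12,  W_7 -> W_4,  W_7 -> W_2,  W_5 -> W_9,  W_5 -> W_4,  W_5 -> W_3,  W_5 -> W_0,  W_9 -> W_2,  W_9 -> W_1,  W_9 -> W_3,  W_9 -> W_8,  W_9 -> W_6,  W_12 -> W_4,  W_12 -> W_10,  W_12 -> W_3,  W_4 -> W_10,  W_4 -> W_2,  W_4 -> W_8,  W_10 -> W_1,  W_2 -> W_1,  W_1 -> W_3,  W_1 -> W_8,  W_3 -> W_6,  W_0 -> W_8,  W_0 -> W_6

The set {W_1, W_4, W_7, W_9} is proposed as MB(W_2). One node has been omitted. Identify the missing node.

Ch(W_2) = {W_1}.
W_2 has parents W_4, W_7, W_9.
Parents of each child, excluding W_2:
  W_1 also has parents W_9, W_10.
MB(W_2) = {W_1, W_4, W_7, W_9, W_10}.
Comparing with the claimed set, W_10 is missing.

W_10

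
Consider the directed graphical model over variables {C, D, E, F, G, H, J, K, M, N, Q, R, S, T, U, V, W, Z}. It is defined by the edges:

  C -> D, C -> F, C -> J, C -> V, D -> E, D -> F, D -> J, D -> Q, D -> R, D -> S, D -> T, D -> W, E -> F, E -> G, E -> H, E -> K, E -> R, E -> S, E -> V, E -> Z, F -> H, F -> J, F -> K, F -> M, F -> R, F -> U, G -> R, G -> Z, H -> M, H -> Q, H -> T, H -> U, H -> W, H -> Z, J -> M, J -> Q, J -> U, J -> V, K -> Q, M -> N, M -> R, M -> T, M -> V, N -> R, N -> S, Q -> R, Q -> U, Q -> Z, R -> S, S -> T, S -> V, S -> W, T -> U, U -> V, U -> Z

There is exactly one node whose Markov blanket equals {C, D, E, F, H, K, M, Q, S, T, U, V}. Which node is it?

J

The target node must have every member of {C, D, E, F, H, K, M, Q, S, T, U, V} as a parent, child, or co-parent, and no others.
Parents of J: C, D, F; children: M, Q, U, V; co-parents: C, D, E, F, H, K, M, Q, S, T, U.
These exactly cover the given set, so the node is J.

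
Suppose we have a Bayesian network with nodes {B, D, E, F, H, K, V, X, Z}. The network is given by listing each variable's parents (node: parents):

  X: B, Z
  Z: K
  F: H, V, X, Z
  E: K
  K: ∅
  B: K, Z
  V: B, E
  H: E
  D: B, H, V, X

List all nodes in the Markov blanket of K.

Recall MB(v) = parents ∪ children ∪ spouses, where spouses are the other parents of v's children.
K's parents: none.
K has children B, E, Z.
Other parents of K's children:
  E: —
  Z: —
  B: Z
MB(K) = {B, E, Z}.

{B, E, Z}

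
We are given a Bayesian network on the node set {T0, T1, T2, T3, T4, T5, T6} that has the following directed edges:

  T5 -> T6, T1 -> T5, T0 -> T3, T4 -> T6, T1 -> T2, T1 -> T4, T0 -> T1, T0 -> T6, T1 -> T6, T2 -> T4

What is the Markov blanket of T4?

Recall MB(v) = parents ∪ children ∪ spouses, where spouses are the other parents of v's children.
Pa(T4) = {T1, T2}.
T4's children: T6.
For each child, the remaining parents (spouses of T4):
  T6: T0, T1, T5
Taking the union gives {T0, T1, T2, T5, T6}.

{T0, T1, T2, T5, T6}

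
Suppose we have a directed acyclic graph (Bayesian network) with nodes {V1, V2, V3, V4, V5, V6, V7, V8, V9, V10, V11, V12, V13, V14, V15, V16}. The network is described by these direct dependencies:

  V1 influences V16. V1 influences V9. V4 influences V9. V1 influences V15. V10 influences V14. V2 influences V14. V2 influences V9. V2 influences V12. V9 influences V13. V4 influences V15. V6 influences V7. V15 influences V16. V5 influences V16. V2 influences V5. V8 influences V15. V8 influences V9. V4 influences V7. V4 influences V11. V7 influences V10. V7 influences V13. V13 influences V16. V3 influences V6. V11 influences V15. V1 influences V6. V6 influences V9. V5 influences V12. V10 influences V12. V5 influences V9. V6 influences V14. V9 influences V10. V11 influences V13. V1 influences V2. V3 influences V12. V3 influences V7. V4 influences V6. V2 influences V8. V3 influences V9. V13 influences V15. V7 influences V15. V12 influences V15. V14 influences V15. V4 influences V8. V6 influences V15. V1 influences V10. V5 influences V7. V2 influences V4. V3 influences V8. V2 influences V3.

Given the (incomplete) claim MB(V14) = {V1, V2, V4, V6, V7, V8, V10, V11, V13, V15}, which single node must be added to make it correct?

A node's Markov blanket = Pa ∪ Ch ∪ (parents of Ch other than the node itself).
V14 has parents V2, V6, V10.
V14's children: V15.
For each child, the remaining parents (spouses of V14):
  V15: V1, V4, V6, V7, V8, V11, V12, V13
MB(V14) = {V1, V2, V4, V6, V7, V8, V10, V11, V12, V13, V15}.
Comparing with the claimed set, V12 is missing.

V12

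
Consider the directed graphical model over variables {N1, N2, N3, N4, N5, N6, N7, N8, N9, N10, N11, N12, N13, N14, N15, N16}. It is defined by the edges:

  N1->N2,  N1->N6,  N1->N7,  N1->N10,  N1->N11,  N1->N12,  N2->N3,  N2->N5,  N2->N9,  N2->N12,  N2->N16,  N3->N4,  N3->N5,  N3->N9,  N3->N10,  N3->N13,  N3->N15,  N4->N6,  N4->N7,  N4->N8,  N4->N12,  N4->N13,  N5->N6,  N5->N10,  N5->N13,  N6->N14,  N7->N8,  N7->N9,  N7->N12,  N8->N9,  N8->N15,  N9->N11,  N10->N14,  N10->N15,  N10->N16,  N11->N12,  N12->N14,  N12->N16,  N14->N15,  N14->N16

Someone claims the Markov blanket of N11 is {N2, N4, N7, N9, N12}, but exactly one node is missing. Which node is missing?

N1

Parents of N11: N1, N9.
Children of N11: N12.
Parents of each child, excluding N11:
  N12's other parents are N1, N2, N4, N7.
MB(N11) = {N1, N2, N4, N7, N9, N12}.
Comparing with the claimed set, N1 is missing.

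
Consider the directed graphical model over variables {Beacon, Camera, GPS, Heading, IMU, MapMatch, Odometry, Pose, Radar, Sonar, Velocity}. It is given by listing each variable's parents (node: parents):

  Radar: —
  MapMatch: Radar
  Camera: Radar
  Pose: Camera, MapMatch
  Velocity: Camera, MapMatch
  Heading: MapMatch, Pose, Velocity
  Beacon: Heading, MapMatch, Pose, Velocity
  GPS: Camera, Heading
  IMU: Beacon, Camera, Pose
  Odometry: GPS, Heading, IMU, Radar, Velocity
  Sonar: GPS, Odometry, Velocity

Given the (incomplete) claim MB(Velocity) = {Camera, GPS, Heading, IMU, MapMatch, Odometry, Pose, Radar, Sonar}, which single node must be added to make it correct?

Velocity's parents: Camera, MapMatch.
Velocity's children: Beacon, Heading, Odometry, Sonar.
For each child, the remaining parents (spouses of Velocity):
  parents(Heading) \ {Velocity} = {MapMatch, Pose}.
  Beacon also has parents Heading, MapMatch, Pose.
  Odometry also has parents GPS, Heading, IMU, Radar.
  Sonar's other parents are GPS, Odometry.
MB(Velocity) = {Beacon, Camera, GPS, Heading, IMU, MapMatch, Odometry, Pose, Radar, Sonar}.
Comparing with the claimed set, Beacon is missing.

Beacon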